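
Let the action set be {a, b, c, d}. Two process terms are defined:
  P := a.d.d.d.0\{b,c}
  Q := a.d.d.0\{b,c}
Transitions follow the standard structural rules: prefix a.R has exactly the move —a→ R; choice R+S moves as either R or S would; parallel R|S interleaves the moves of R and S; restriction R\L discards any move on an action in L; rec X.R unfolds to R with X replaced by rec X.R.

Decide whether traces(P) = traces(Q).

trace-distinct — witness ⟨addd⟩

P's transition system — 5 states:
  m0 = a.d.d.d.0\{b,c} :: —a→ m1
  m1 = d.d.d.0\{b,c} :: —d→ m2
  m2 = d.d.0\{b,c} :: —d→ m3
  m3 = d.0\{b,c} :: —d→ m4
  m4 = 0\{b,c} :: ·
Q's transition system — 4 states:
  n0 = a.d.d.0\{b,c} :: —a→ n1
  n1 = d.d.0\{b,c} :: —d→ n2
  n2 = d.0\{b,c} :: —d→ n3
  n3 = 0\{b,c} :: ·
Run σ = ⟨addd⟩ on P: start {m0}
  step 1 (a): {m1}
  step 2 (d): {m2}
  step 3 (d): {m3}
  step 4 (d): {m4}
  ✓ P
Run σ = ⟨addd⟩ on Q: start {n0}
  step 1 (a): {n1}
  step 2 (d): {n2}
  step 3 (d): {n3}
  step 4 (d): ∅  — Q cannot continue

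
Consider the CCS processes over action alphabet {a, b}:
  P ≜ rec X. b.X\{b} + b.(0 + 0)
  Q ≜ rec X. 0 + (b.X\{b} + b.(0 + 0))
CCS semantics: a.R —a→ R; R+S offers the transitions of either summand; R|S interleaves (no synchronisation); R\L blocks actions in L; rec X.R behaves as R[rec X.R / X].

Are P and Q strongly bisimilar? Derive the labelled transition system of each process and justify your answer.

P ~ Q

LTS(P): 3 reachable states
  u0 = rec X. b.X\{b} + b.(0 + 0) has moves —b→ u1, —b→ u2
  u1 = (rec X. b.X\{b} + b.(0 + 0))\{b} has moves ·
  u2 = 0 + 0 has moves ·
LTS(Q): 3 reachable states
  v0 = rec X. 0 + (b.X\{b} + b.(0 + 0)) has moves —b→ v1, —b→ v2
  v1 = (rec X. 0 + (b.X\{b} + b.(0 + 0)))\{b} has moves ·
  v2 = 0 + 0 has moves ·
Bisimilarity quotient blocks:
  B0 = {u0, v0}
  B1 = {u1, u2, v1, v2}
u0 ∈ B0, v0 ∈ B0 → same block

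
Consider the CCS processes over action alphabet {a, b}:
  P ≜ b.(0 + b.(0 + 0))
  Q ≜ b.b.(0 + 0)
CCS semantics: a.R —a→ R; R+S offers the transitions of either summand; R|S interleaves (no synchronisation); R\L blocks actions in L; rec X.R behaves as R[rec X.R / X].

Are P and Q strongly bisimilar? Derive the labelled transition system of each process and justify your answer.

YES

LTS(P): 3 reachable states
  s0 = b.(0 + b.(0 + 0)) has moves --b--▸ s1
  s1 = 0 + b.(0 + 0) has moves --b--▸ s2
  s2 = 0 + 0 has moves ·
LTS(Q): 3 reachable states
  t0 = b.b.(0 + 0) has moves --b--▸ t1
  t1 = b.(0 + 0) has moves --b--▸ t2
  t2 = 0 + 0 has moves ·
Bisimilarity quotient blocks:
  B0 = {s0, t0}
  B1 = {s1, t1}
  B2 = {s2, t2}
s0 ∈ B0, t0 ∈ B0 → same block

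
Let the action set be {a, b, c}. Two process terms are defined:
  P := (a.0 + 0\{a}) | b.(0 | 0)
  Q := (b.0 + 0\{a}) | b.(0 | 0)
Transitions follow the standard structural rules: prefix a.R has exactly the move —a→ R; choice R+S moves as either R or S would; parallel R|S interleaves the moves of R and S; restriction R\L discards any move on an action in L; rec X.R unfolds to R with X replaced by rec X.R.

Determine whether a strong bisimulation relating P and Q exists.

not bisimilar

LTS(P): 4 reachable states
  p0 = (a.0 + 0\{a}) | b.(0 | 0) | ··a··> p1, ··b··> p2
  p1 = 0 | b.(0 | 0) | ··b··> p3
  p2 = (a.0 + 0\{a}) | (0 | 0) | ··a··> p3
  p3 = 0 | (0 | 0) | ∅
LTS(Q): 4 reachable states
  q0 = (b.0 + 0\{a}) | b.(0 | 0) | ··b··> q1, ··b··> q2
  q1 = (b.0 + 0\{a}) | (0 | 0) | ··b··> q3
  q2 = 0 | b.(0 | 0) | ··b··> q3
  q3 = 0 | (0 | 0) | ∅
Bisimilarity quotient blocks:
  B0 = {p0}
  B1 = {p2}
  B2 = {p3, q3}
  B3 = {p1, q1, q2}
  B4 = {q0}
p0 ∈ B0, q0 ∈ B4 → different blocks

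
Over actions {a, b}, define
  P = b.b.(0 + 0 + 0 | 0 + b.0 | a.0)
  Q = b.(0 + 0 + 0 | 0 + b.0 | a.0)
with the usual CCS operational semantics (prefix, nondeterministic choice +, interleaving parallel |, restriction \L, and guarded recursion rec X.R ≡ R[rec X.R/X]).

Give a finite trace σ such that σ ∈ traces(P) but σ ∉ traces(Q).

bbb

LTS(P): 6 reachable states
  u0 = b.b.(0 + 0 + 0 | 0 + b.0 | a.0) has moves —b→ u1
  u1 = b.(0 + 0 + 0 | 0 + b.0 | a.0) has moves —b→ u2
  u2 = 0 + 0 + 0 | 0 + b.0 | a.0 has moves —a→ u3, —b→ u4
  u3 = b.0 | 0 has moves —b→ u5
  u4 = 0 | a.0 has moves —a→ u5
  u5 = 0 | 0 has moves stopped
LTS(Q): 5 reachable states
  v0 = b.(0 + 0 + 0 | 0 + b.0 | a.0) has moves —b→ v1
  v1 = 0 + 0 + 0 | 0 + b.0 | a.0 has moves —a→ v2, —b→ v3
  v2 = b.0 | 0 has moves —b→ v4
  v3 = 0 | a.0 has moves —a→ v4
  v4 = 0 | 0 has moves stopped
Trace ⟨bbb⟩ through P, begin at {u0}:
  [1] b ⇒ {u1}
  [2] b ⇒ {u2}
  [3] b ⇒ {u4}
  ✓ P
Trace ⟨bbb⟩ through Q, begin at {v0}:
  [1] b ⇒ {v1}
  [2] b ⇒ {v3}
  [3] b ⇒ no successor for Q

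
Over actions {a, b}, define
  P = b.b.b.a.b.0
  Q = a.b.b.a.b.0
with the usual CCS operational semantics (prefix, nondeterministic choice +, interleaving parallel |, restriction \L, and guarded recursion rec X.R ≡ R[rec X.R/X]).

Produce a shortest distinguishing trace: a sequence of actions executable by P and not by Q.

b

P's transition system — 6 states:
  p0 = b.b.b.a.b.0 | ··b··> p1
  p1 = b.b.a.b.0 | ··b··> p2
  p2 = b.a.b.0 | ··b··> p3
  p3 = a.b.0 | ··a··> p4
  p4 = b.0 | ··b··> p5
  p5 = 0 | (no moves)
Q's transition system — 6 states:
  q0 = a.b.b.a.b.0 | ··a··> q1
  q1 = b.b.a.b.0 | ··b··> q2
  q2 = b.a.b.0 | ··b··> q3
  q3 = a.b.0 | ··a··> q4
  q4 = b.0 | ··b··> q5
  q5 = 0 | (no moves)
Trace ⟨b⟩ through P, begin at {p0}:
  step 1 (b): {p1}
  P completes σ.
Trace ⟨b⟩ through Q, begin at {q0}:
  step 1 (b): ∅ (Q stuck)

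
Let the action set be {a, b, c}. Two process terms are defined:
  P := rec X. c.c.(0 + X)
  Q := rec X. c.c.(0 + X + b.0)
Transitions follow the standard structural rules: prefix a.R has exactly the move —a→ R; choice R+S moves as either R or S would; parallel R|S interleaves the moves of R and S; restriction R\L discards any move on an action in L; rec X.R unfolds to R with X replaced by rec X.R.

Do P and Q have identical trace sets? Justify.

NO — witness ⟨ccb⟩

P's transition system — 3 states:
  u0 = rec X. c.c.(0 + X) → ··c··> u1
  u1 = c.(0 + (rec X. c.c.(0 + X))) → ··c··> u2
  u2 = 0 + (rec X. c.c.(0 + X)) → ··c··> u1
Q's transition system — 4 states:
  v0 = rec X. c.c.(0 + X + b.0) → ··c··> v1
  v1 = c.(0 + (rec X. c.c.(0 + X + b.0)) + b.0) → ··c··> v2
  v2 = 0 + (rec X. c.c.(0 + X + b.0)) + b.0 → ··b··> v3, ··c··> v1
  v3 = 0 → (no moves)
Trace ⟨ccb⟩ through Q, begin at {v0}:
  step 1 (c): {v1}
  step 2 (c): {v2}
  step 3 (b): {v3}
  — Q admits the full trace.
Trace ⟨ccb⟩ through P, begin at {u0}:
  step 1 (c): {u1}
  step 2 (c): {u2}
  step 3 (b): ∅  — P cannot continue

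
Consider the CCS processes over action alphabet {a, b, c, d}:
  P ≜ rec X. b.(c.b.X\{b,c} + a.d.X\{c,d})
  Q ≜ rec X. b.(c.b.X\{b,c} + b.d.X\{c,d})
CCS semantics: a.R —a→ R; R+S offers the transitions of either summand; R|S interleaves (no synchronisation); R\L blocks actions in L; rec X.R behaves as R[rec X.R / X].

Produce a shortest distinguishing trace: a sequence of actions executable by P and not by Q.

Reachable graph of P (8 states):
  s0 = rec X. b.(c.b.X\{b,c} + a.d.X\{c,d}) :: =b=> s1
  s1 = c.b.(rec X. b.(c.b.X\{b,c} + a.d.X\{c,d}))\{b,c} + a.d.(rec X. b.(c.b.X\{b,c} + a.d.X\{c,d}))\{c,d} :: =a=> s2, =c=> s3
  s2 = d.(rec X. b.(c.b.X\{b,c} + a.d.X\{c,d}))\{c,d} :: =d=> s4
  s3 = b.(rec X. b.(c.b.X\{b,c} + a.d.X\{c,d}))\{b,c} :: =b=> s5
  s4 = (rec X. b.(c.b.X\{b,c} + a.d.X\{c,d}))\{c,d} :: =b=> s6
  s5 = (rec X. b.(c.b.X\{b,c} + a.d.X\{c,d}))\{b,c} :: ·
  s6 = (c.b.(rec X. b.(c.b.X\{b,c} + a.d.X\{c,d}))\{b,c} + a.d.(rec X. b.(c.b.X\{b,c} + a.d.X\{c,d}))\{c,d})\{c,d} :: =a=> s7
  s7 = (d.(rec X. b.(c.b.X\{b,c} + a.d.X\{c,d}))\{c,d})\{c,d} :: ·
Reachable graph of Q (8 states):
  t0 = rec X. b.(c.b.X\{b,c} + b.d.X\{c,d}) :: =b=> t1
  t1 = c.b.(rec X. b.(c.b.X\{b,c} + b.d.X\{c,d}))\{b,c} + b.d.(rec X. b.(c.b.X\{b,c} + b.d.X\{c,d}))\{c,d} :: =b=> t2, =c=> t3
  t2 = d.(rec X. b.(c.b.X\{b,c} + b.d.X\{c,d}))\{c,d} :: =d=> t4
  t3 = b.(rec X. b.(c.b.X\{b,c} + b.d.X\{c,d}))\{b,c} :: =b=> t5
  t4 = (rec X. b.(c.b.X\{b,c} + b.d.X\{c,d}))\{c,d} :: =b=> t6
  t5 = (rec X. b.(c.b.X\{b,c} + b.d.X\{c,d}))\{b,c} :: ·
  t6 = (c.b.(rec X. b.(c.b.X\{b,c} + b.d.X\{c,d}))\{b,c} + b.d.(rec X. b.(c.b.X\{b,c} + b.d.X\{c,d}))\{c,d})\{c,d} :: =b=> t7
  t7 = (d.(rec X. b.(c.b.X\{b,c} + b.d.X\{c,d}))\{c,d})\{c,d} :: ·
Trace ⟨ba⟩ through P, begin at {s0}:
  step 1 (b): {s1}
  step 2 (a): {s2}
  — P admits the full trace.
Trace ⟨ba⟩ through Q, begin at {t0}:
  step 1 (b): {t1}
  step 2 (a): no successor for Q

ba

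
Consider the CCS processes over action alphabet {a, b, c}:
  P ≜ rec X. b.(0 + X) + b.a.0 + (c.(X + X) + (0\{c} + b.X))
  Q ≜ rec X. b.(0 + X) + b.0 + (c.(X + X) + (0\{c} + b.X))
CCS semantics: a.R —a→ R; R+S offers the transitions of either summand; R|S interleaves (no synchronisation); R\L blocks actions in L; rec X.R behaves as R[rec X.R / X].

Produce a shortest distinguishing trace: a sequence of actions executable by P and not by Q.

ba

Reachable graph of P (5 states):
  p0 = rec X. b.(0 + X) + b.a.0 + (c.(X + X) + (0\{c} + b.X)) | -b-> p0, -b-> p1, -b-> p2, -c-> p3
  p1 = 0 + (rec X. b.(0 + X) + b.a.0 + (c.(X + X) + (0\{c} + b.X))) | -b-> p0, -b-> p1, -b-> p2, -c-> p3
  p2 = a.0 | -a-> p4
  p3 = (rec X. b.(0 + X) + b.a.0 + (c.(X + X) + (0\{c} + b.X))) + (rec X. b.(0 + X) + b.a.0 + (c.(X + X) + (0\{c} + b.X))) | -b-> p0, -b-> p1, -b-> p2, -c-> p3
  p4 = 0 | ·
Reachable graph of Q (4 states):
  q0 = rec X. b.(0 + X) + b.0 + (c.(X + X) + (0\{c} + b.X)) | -b-> q0, -b-> q1, -b-> q2, -c-> q3
  q1 = 0 | ·
  q2 = 0 + (rec X. b.(0 + X) + b.0 + (c.(X + X) + (0\{c} + b.X))) | -b-> q0, -b-> q1, -b-> q2, -c-> q3
  q3 = (rec X. b.(0 + X) + b.0 + (c.(X + X) + (0\{c} + b.X))) + (rec X. b.(0 + X) + b.0 + (c.(X + X) + (0\{c} + b.X))) | -b-> q0, -b-> q1, -b-> q2, -c-> q3
Trace ⟨ba⟩ through P, begin at {p0}:
  after b @ step 1: {p0, p1, p2}
  after a @ step 2: {p4}
  P completes σ.
Trace ⟨ba⟩ through Q, begin at {q0}:
  after b @ step 1: {q0, q1, q2}
  after a @ step 2: ∅ (Q stuck)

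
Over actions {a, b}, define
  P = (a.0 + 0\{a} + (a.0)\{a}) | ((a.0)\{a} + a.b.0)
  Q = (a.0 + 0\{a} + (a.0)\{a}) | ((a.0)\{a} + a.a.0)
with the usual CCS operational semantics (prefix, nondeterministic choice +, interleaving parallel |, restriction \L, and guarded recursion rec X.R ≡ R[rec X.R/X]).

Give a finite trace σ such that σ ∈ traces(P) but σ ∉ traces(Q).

P's transition system — 6 states:
  p0 = (a.0 + 0\{a} + (a.0)\{a}) | ((a.0)\{a} + a.b.0) → ··a··> p1, ··a··> p2
  p1 = (a.0 + 0\{a} + (a.0)\{a}) | b.0 → ··a··> p3, ··b··> p4
  p2 = 0 | ((a.0)\{a} + a.b.0) → ··a··> p3
  p3 = 0 | b.0 → ··b··> p5
  p4 = (a.0 + 0\{a} + (a.0)\{a}) | 0 → ··a··> p5
  p5 = 0 | 0 → ·
Q's transition system — 6 states:
  q0 = (a.0 + 0\{a} + (a.0)\{a}) | ((a.0)\{a} + a.a.0) → ··a··> q1, ··a··> q2
  q1 = (a.0 + 0\{a} + (a.0)\{a}) | a.0 → ··a··> q3, ··a··> q4
  q2 = 0 | ((a.0)\{a} + a.a.0) → ··a··> q4
  q3 = (a.0 + 0\{a} + (a.0)\{a}) | 0 → ··a··> q5
  q4 = 0 | a.0 → ··a··> q5
  q5 = 0 | 0 → ·
Run σ = ⟨ab⟩ on P: start {p0}
  step 1 (a): {p1, p2}
  step 2 (b): {p4}
  P completes σ.
Run σ = ⟨ab⟩ on Q: start {q0}
  step 1 (a): {q1, q2}
  step 2 (b): ∅ (Q stuck)

ab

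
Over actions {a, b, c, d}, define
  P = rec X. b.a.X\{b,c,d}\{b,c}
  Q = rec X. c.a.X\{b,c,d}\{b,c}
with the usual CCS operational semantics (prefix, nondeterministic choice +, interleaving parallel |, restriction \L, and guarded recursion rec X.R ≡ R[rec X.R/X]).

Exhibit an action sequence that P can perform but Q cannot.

P's transition system — 3 states:
  s0 = rec X. b.a.X\{b,c,d}\{b,c} → ··b··> s1
  s1 = a.(rec X. b.a.X\{b,c,d}\{b,c})\{b,c,d}\{b,c} → ··a··> s2
  s2 = (rec X. b.a.X\{b,c,d}\{b,c})\{b,c,d}\{b,c} → ·
Q's transition system — 3 states:
  t0 = rec X. c.a.X\{b,c,d}\{b,c} → ··c··> t1
  t1 = a.(rec X. c.a.X\{b,c,d}\{b,c})\{b,c,d}\{b,c} → ··a··> t2
  t2 = (rec X. c.a.X\{b,c,d}\{b,c})\{b,c,d}\{b,c} → ·
Run σ = ⟨b⟩ on P: start {s0}
  step 1 (b): {s1}
  P completes σ.
Run σ = ⟨b⟩ on Q: start {t0}
  step 1 (b): ∅ (Q stuck)

b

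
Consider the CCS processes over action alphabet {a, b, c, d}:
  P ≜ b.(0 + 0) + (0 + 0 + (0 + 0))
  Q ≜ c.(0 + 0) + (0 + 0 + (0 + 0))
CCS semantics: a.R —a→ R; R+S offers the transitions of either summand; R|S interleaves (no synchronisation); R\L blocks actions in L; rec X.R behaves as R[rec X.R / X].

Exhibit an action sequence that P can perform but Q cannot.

P's transition system — 2 states:
  s0 = b.(0 + 0) + (0 + 0 + (0 + 0)) | —b→ s1
  s1 = 0 + 0 | stopped
Q's transition system — 2 states:
  t0 = c.(0 + 0) + (0 + 0 + (0 + 0)) | —c→ t1
  t1 = 0 + 0 | stopped
Executing b from P (initial set {s0}):
  after b @ step 1: {s1}
  — P admits the full trace.
Executing b from Q (initial set {t0}):
  after b @ step 1: no successor for Q

b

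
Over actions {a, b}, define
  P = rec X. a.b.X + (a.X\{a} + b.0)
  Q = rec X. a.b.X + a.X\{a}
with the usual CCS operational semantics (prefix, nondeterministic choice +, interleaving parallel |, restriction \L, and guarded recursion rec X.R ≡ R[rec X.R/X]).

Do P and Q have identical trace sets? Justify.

Reachable graph of P (5 states):
  m0 = rec X. a.b.X + (a.X\{a} + b.0) ⊢ ··a··> m1, ··a··> m2, ··b··> m3
  m1 = (rec X. a.b.X + (a.X\{a} + b.0))\{a} ⊢ ··b··> m4
  m2 = b.(rec X. a.b.X + (a.X\{a} + b.0)) ⊢ ··b··> m0
  m3 = 0 ⊢ stopped
  m4 = 0\{a} ⊢ stopped
Reachable graph of Q (3 states):
  n0 = rec X. a.b.X + a.X\{a} ⊢ ··a··> n1, ··a··> n2
  n1 = (rec X. a.b.X + a.X\{a})\{a} ⊢ stopped
  n2 = b.(rec X. a.b.X + a.X\{a}) ⊢ ··b··> n0
Executing b from P (initial set {m0}):
  step 1 (b): {m3}
  — P admits the full trace.
Executing b from Q (initial set {n0}):
  step 1 (b): ∅ (Q stuck)

trace-distinct — witness ⟨b⟩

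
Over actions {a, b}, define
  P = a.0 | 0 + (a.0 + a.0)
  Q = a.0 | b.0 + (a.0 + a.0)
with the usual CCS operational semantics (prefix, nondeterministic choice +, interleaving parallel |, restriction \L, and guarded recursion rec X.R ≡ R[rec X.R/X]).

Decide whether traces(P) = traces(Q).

traces(P) ≠ traces(Q) — witness ⟨b⟩

Reachable graph of P (3 states):
  u0 = a.0 | 0 + (a.0 + a.0) ⊢ -a-> u1, -a-> u2
  u1 = 0 ⊢ ∅
  u2 = 0 | 0 ⊢ ∅
Reachable graph of Q (5 states):
  v0 = a.0 | b.0 + (a.0 + a.0) ⊢ -a-> v1, -a-> v2, -b-> v3
  v1 = 0 ⊢ ∅
  v2 = 0 | b.0 ⊢ -b-> v4
  v3 = a.0 | 0 ⊢ -a-> v4
  v4 = 0 | 0 ⊢ ∅
Executing b from Q (initial set {v0}):
  after b @ step 1: {v3}
  ✓ Q
Executing b from P (initial set {u0}):
  after b @ step 1: ∅  — P cannot continue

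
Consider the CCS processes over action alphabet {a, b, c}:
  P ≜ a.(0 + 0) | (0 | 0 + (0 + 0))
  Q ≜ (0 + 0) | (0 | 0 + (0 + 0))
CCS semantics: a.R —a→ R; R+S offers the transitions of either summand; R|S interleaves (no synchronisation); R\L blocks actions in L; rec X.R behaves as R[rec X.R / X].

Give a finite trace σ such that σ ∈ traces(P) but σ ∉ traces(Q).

LTS(P): 2 reachable states
  p0 = a.(0 + 0) | (0 | 0 + (0 + 0)) has moves =a=> p1
  p1 = (0 + 0) | (0 | 0 + (0 + 0)) has moves ∅
LTS(Q): 1 reachable states
  q0 = (0 + 0) | (0 | 0 + (0 + 0)) has moves ∅
Executing a from P (initial set {p0}):
  after a @ step 1: {p1}
  ✓ P
Executing a from Q (initial set {q0}):
  after a @ step 1: ∅  — Q cannot continue

a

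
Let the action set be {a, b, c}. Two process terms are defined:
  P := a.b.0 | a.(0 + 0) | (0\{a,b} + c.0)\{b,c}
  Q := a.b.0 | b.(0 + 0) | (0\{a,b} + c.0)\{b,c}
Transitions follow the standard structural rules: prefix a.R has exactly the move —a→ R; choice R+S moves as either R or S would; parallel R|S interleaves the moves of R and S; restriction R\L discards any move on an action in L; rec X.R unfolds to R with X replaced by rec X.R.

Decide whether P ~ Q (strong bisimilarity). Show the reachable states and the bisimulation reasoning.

not bisimilar

Reachable graph of P (6 states):
  m0 = a.b.0 | a.(0 + 0) | (0\{a,b} + c.0)\{b,c} | —a→ m1, —a→ m2
  m1 = a.b.0 | (0 + 0) | (0\{a,b} + c.0)\{b,c} | —a→ m3
  m2 = b.0 | a.(0 + 0) | (0\{a,b} + c.0)\{b,c} | —a→ m3, —b→ m4
  m3 = b.0 | (0 + 0) | (0\{a,b} + c.0)\{b,c} | —b→ m5
  m4 = 0 | a.(0 + 0) | (0\{a,b} + c.0)\{b,c} | —a→ m5
  m5 = 0 | (0 + 0) | (0\{a,b} + c.0)\{b,c} | (no moves)
Reachable graph of Q (6 states):
  n0 = a.b.0 | b.(0 + 0) | (0\{a,b} + c.0)\{b,c} | —a→ n1, —b→ n2
  n1 = b.0 | b.(0 + 0) | (0\{a,b} + c.0)\{b,c} | —b→ n3, —b→ n4
  n2 = a.b.0 | (0 + 0) | (0\{a,b} + c.0)\{b,c} | —a→ n4
  n3 = 0 | b.(0 + 0) | (0\{a,b} + c.0)\{b,c} | —b→ n5
  n4 = b.0 | (0 + 0) | (0\{a,b} + c.0)\{b,c} | —b→ n5
  n5 = 0 | (0 + 0) | (0\{a,b} + c.0)\{b,c} | (no moves)
Bisimilarity quotient blocks:
  B0 = {m0}
  B1 = {m2}
  B2 = {m4}
  B3 = {m5, n5}
  B4 = {m3, n3, n4}
  B5 = {m1, n2}
  B6 = {n0}
  B7 = {n1}
m0 ∈ B0, n0 ∈ B6 → different blocks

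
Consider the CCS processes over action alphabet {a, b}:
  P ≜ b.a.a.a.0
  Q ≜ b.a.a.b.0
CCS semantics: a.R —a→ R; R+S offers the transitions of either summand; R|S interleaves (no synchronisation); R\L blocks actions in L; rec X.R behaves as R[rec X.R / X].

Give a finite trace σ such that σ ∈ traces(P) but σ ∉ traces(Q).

baaa

LTS(P): 5 reachable states
  u0 = b.a.a.a.0 ⊢ —b→ u1
  u1 = a.a.a.0 ⊢ —a→ u2
  u2 = a.a.0 ⊢ —a→ u3
  u3 = a.0 ⊢ —a→ u4
  u4 = 0 ⊢ stopped
LTS(Q): 5 reachable states
  v0 = b.a.a.b.0 ⊢ —b→ v1
  v1 = a.a.b.0 ⊢ —a→ v2
  v2 = a.b.0 ⊢ —a→ v3
  v3 = b.0 ⊢ —b→ v4
  v4 = 0 ⊢ stopped
Executing baaa from P (initial set {u0}):
  step 1 (b): {u1}
  step 2 (a): {u2}
  step 3 (a): {u3}
  step 4 (a): {u4}
  P completes σ.
Executing baaa from Q (initial set {v0}):
  step 1 (b): {v1}
  step 2 (a): {v2}
  step 3 (a): {v3}
  step 4 (a): ∅ (Q stuck)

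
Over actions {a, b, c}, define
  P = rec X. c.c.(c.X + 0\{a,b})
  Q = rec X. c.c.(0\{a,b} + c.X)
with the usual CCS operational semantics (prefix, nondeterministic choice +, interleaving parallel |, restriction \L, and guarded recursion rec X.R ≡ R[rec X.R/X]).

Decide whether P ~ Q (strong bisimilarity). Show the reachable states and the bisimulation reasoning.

P's transition system — 3 states:
  s0 = rec X. c.c.(c.X + 0\{a,b}) ⊢ -c-> s1
  s1 = c.(c.(rec X. c.c.(c.X + 0\{a,b})) + 0\{a,b}) ⊢ -c-> s2
  s2 = c.(rec X. c.c.(c.X + 0\{a,b})) + 0\{a,b} ⊢ -c-> s0
Q's transition system — 3 states:
  t0 = rec X. c.c.(0\{a,b} + c.X) ⊢ -c-> t1
  t1 = c.(0\{a,b} + c.(rec X. c.c.(0\{a,b} + c.X))) ⊢ -c-> t2
  t2 = 0\{a,b} + c.(rec X. c.c.(0\{a,b} + c.X)) ⊢ -c-> t0
Bisimilarity quotient blocks:
  B0 = {s0, s1, s2, t0, t1, t2}
s0 ∈ B0, t0 ∈ B0 → same block

P ~ Q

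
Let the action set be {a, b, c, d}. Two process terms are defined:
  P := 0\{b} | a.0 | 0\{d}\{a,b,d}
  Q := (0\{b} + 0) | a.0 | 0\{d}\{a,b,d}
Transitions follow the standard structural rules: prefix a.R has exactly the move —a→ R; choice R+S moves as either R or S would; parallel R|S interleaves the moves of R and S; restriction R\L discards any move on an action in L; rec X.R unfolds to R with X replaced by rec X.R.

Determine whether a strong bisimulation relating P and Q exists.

LTS(P): 2 reachable states
  u0 = 0\{b} | a.0 | 0\{d}\{a,b,d} :: —a→ u1
  u1 = 0\{b} | 0 | 0\{d}\{a,b,d} :: ∅
LTS(Q): 2 reachable states
  v0 = (0\{b} + 0) | a.0 | 0\{d}\{a,b,d} :: —a→ v1
  v1 = (0\{b} + 0) | 0 | 0\{d}\{a,b,d} :: ∅
Partition-refinement fixed point:
  B0 = {u0, v0}
  B1 = {u1, v1}
u0 ∈ B0, v0 ∈ B0 → same block

YES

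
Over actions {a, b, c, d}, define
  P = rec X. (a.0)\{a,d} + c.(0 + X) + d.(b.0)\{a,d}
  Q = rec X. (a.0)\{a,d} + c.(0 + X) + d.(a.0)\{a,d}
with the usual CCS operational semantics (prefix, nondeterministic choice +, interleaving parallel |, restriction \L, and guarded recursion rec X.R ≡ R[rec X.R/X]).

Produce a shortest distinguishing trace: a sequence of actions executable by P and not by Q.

P's transition system — 4 states:
  m0 = rec X. (a.0)\{a,d} + c.(0 + X) + d.(b.0)\{a,d} → ··c··> m1, ··d··> m2
  m1 = 0 + (rec X. (a.0)\{a,d} + c.(0 + X) + d.(b.0)\{a,d}) → ··c··> m1, ··d··> m2
  m2 = (b.0)\{a,d} → ··b··> m3
  m3 = 0\{a,d} → ∅
Q's transition system — 3 states:
  n0 = rec X. (a.0)\{a,d} + c.(0 + X) + d.(a.0)\{a,d} → ··c··> n1, ··d··> n2
  n1 = 0 + (rec X. (a.0)\{a,d} + c.(0 + X) + d.(a.0)\{a,d}) → ··c··> n1, ··d··> n2
  n2 = (a.0)\{a,d} → ∅
Run σ = ⟨db⟩ on P: start {m0}
  step 1 (d): {m2}
  step 2 (b): {m3}
  — P admits the full trace.
Run σ = ⟨db⟩ on Q: start {n0}
  step 1 (d): {n2}
  step 2 (b): ∅ (Q stuck)

db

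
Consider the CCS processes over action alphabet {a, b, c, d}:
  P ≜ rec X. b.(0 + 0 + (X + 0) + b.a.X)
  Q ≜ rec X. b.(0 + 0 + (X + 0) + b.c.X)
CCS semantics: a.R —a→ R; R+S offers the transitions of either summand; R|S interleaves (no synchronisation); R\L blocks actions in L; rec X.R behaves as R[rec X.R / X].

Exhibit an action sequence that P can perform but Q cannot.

bba

LTS(P): 3 reachable states
  u0 = rec X. b.(0 + 0 + (X + 0) + b.a.X) → ··b··> u1
  u1 = 0 + 0 + ((rec X. b.(0 + 0 + (X + 0) + b.a.X)) + 0) + b.a.(rec X. b.(0 + 0 + (X + 0) + b.a.X)) → ··b··> u1, ··b··> u2
  u2 = a.(rec X. b.(0 + 0 + (X + 0) + b.a.X)) → ··a··> u0
LTS(Q): 3 reachable states
  v0 = rec X. b.(0 + 0 + (X + 0) + b.c.X) → ··b··> v1
  v1 = 0 + 0 + ((rec X. b.(0 + 0 + (X + 0) + b.c.X)) + 0) + b.c.(rec X. b.(0 + 0 + (X + 0) + b.c.X)) → ··b··> v1, ··b··> v2
  v2 = c.(rec X. b.(0 + 0 + (X + 0) + b.c.X)) → ··c··> v0
Trace ⟨bba⟩ through P, begin at {u0}:
  after b @ step 1: {u1}
  after b @ step 2: {u1, u2}
  after a @ step 3: {u0}
  P completes σ.
Trace ⟨bba⟩ through Q, begin at {v0}:
  after b @ step 1: {v1}
  after b @ step 2: {v1, v2}
  after a @ step 3: ∅  — Q cannot continue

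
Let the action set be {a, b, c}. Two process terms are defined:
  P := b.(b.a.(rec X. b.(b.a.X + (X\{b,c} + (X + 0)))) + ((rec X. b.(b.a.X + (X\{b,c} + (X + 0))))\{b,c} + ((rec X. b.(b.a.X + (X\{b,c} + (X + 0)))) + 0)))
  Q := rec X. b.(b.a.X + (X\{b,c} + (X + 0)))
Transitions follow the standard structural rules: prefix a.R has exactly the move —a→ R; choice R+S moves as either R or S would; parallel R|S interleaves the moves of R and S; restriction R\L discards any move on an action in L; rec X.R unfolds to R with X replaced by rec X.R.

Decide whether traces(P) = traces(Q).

trace-equivalent

P's transition system — 4 states:
  s0 = b.(b.a.(rec X. b.(b.a.X + (X\{b,c} + (X + 0)))) + ((rec X. b.(b.a.X + (X\{b,c} + (X + 0))))\{b,c} + ((rec X. b.(b.a.X + (X\{b,c} + (X + 0)))) + 0))) :: --b--▸ s1
  s1 = b.a.(rec X. b.(b.a.X + (X\{b,c} + (X + 0)))) + ((rec X. b.(b.a.X + (X\{b,c} + (X + 0))))\{b,c} + ((rec X. b.(b.a.X + (X\{b,c} + (X + 0)))) + 0)) :: --b--▸ s1, --b--▸ s2
  s2 = a.(rec X. b.(b.a.X + (X\{b,c} + (X + 0)))) :: --a--▸ s3
  s3 = rec X. b.(b.a.X + (X\{b,c} + (X + 0))) :: --b--▸ s1
Q's transition system — 3 states:
  t0 = rec X. b.(b.a.X + (X\{b,c} + (X + 0))) :: --b--▸ t1
  t1 = b.a.(rec X. b.(b.a.X + (X\{b,c} + (X + 0)))) + ((rec X. b.(b.a.X + (X\{b,c} + (X + 0))))\{b,c} + ((rec X. b.(b.a.X + (X\{b,c} + (X + 0)))) + 0)) :: --b--▸ t1, --b--▸ t2
  t2 = a.(rec X. b.(b.a.X + (X\{b,c} + (X + 0)))) :: --a--▸ t0
Bisimilarity quotient blocks:
  B0 = {s0, s3, t0}
  B1 = {s1, t1}
  B2 = {s2, t2}
s0 ∈ B0, t0 ∈ B0 → same block
Bisimilar ⇒ trace-equivalent.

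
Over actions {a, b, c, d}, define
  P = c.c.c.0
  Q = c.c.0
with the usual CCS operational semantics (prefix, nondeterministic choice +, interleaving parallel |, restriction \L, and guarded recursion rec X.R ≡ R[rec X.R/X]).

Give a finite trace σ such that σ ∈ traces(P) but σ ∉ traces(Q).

ccc

Reachable graph of P (4 states):
  p0 = c.c.c.0 | --c--▸ p1
  p1 = c.c.0 | --c--▸ p2
  p2 = c.0 | --c--▸ p3
  p3 = 0 | ·
Reachable graph of Q (3 states):
  q0 = c.c.0 | --c--▸ q1
  q1 = c.0 | --c--▸ q2
  q2 = 0 | ·
Trace ⟨ccc⟩ through P, begin at {p0}:
  step 1 (c): {p1}
  step 2 (c): {p2}
  step 3 (c): {p3}
  ✓ P
Trace ⟨ccc⟩ through Q, begin at {q0}:
  step 1 (c): {q1}
  step 2 (c): {q2}
  step 3 (c): ∅  — Q cannot continue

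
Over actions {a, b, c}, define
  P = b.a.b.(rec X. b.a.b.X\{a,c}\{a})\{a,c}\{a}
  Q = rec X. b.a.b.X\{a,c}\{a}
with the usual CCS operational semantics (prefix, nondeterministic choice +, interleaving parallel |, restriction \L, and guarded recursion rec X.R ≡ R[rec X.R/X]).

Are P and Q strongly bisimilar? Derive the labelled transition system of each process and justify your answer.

bisimilar

LTS(P): 5 reachable states
  m0 = b.a.b.(rec X. b.a.b.X\{a,c}\{a})\{a,c}\{a} → --b--▸ m1
  m1 = a.b.(rec X. b.a.b.X\{a,c}\{a})\{a,c}\{a} → --a--▸ m2
  m2 = b.(rec X. b.a.b.X\{a,c}\{a})\{a,c}\{a} → --b--▸ m3
  m3 = (rec X. b.a.b.X\{a,c}\{a})\{a,c}\{a} → --b--▸ m4
  m4 = (a.b.(rec X. b.a.b.X\{a,c}\{a})\{a,c}\{a})\{a,c}\{a} → stopped
LTS(Q): 5 reachable states
  n0 = rec X. b.a.b.X\{a,c}\{a} → --b--▸ n1
  n1 = a.b.(rec X. b.a.b.X\{a,c}\{a})\{a,c}\{a} → --a--▸ n2
  n2 = b.(rec X. b.a.b.X\{a,c}\{a})\{a,c}\{a} → --b--▸ n3
  n3 = (rec X. b.a.b.X\{a,c}\{a})\{a,c}\{a} → --b--▸ n4
  n4 = (a.b.(rec X. b.a.b.X\{a,c}\{a})\{a,c}\{a})\{a,c}\{a} → stopped
Bisimilarity quotient blocks:
  B0 = {m0, n0}
  B1 = {m1, n1}
  B2 = {m2, n2}
  B3 = {m3, n3}
  B4 = {m4, n4}
m0 ∈ B0, n0 ∈ B0 → same block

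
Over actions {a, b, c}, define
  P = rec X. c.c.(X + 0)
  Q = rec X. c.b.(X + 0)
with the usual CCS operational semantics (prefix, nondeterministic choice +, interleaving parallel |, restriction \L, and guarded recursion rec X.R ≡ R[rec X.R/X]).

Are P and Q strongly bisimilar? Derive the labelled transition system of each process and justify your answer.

Reachable graph of P (3 states):
  m0 = rec X. c.c.(X + 0) has moves —c→ m1
  m1 = c.((rec X. c.c.(X + 0)) + 0) has moves —c→ m2
  m2 = (rec X. c.c.(X + 0)) + 0 has moves —c→ m1
Reachable graph of Q (3 states):
  n0 = rec X. c.b.(X + 0) has moves —c→ n1
  n1 = b.((rec X. c.b.(X + 0)) + 0) has moves —b→ n2
  n2 = (rec X. c.b.(X + 0)) + 0 has moves —c→ n1
Coarsest stable partition (strong bisimilarity classes):
  B0 = {m0, m1, m2}
  B1 = {n0, n2}
  B2 = {n1}
m0 ∈ B0, n0 ∈ B1 → different blocks

NO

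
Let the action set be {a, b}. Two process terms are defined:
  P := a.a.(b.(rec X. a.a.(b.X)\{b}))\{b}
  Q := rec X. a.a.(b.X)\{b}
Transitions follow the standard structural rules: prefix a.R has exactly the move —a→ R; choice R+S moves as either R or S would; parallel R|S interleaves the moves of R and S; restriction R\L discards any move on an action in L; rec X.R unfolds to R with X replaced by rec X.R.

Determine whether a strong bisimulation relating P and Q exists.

LTS(P): 3 reachable states
  u0 = a.a.(b.(rec X. a.a.(b.X)\{b}))\{b} :: —a→ u1
  u1 = a.(b.(rec X. a.a.(b.X)\{b}))\{b} :: —a→ u2
  u2 = (b.(rec X. a.a.(b.X)\{b}))\{b} :: deadlocked
LTS(Q): 3 reachable states
  v0 = rec X. a.a.(b.X)\{b} :: —a→ v1
  v1 = a.(b.(rec X. a.a.(b.X)\{b}))\{b} :: —a→ v2
  v2 = (b.(rec X. a.a.(b.X)\{b}))\{b} :: deadlocked
Partition-refinement fixed point:
  B0 = {u0, v0}
  B1 = {u1, v1}
  B2 = {u2, v2}
u0 ∈ B0, v0 ∈ B0 → same block

YES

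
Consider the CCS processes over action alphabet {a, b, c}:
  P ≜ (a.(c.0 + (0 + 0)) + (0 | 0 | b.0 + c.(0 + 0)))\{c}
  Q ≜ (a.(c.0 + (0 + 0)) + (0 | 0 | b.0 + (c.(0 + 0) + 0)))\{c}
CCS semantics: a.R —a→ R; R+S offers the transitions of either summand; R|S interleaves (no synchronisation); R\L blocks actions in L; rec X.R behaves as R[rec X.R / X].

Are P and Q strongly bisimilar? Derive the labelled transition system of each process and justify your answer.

YES

Reachable graph of P (3 states):
  s0 = (a.(c.0 + (0 + 0)) + (0 | 0 | b.0 + c.(0 + 0)))\{c} → --a--▸ s1, --b--▸ s2
  s1 = (c.0 + (0 + 0))\{c} → (no moves)
  s2 = (0 | 0 | 0)\{c} → (no moves)
Reachable graph of Q (3 states):
  t0 = (a.(c.0 + (0 + 0)) + (0 | 0 | b.0 + (c.(0 + 0) + 0)))\{c} → --a--▸ t1, --b--▸ t2
  t1 = (c.0 + (0 + 0))\{c} → (no moves)
  t2 = (0 | 0 | 0)\{c} → (no moves)
Bisimilarity quotient blocks:
  B0 = {s0, t0}
  B1 = {s1, s2, t1, t2}
s0 ∈ B0, t0 ∈ B0 → same block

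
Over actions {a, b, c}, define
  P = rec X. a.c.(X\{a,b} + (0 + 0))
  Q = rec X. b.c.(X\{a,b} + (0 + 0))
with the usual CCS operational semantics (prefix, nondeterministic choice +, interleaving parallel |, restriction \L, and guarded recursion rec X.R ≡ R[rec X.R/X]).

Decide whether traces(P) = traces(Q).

trace-distinct — witness ⟨a⟩

Reachable graph of P (3 states):
  m0 = rec X. a.c.(X\{a,b} + (0 + 0)) :: —a→ m1
  m1 = c.((rec X. a.c.(X\{a,b} + (0 + 0)))\{a,b} + (0 + 0)) :: —c→ m2
  m2 = (rec X. a.c.(X\{a,b} + (0 + 0)))\{a,b} + (0 + 0) :: ∅
Reachable graph of Q (3 states):
  n0 = rec X. b.c.(X\{a,b} + (0 + 0)) :: —b→ n1
  n1 = c.((rec X. b.c.(X\{a,b} + (0 + 0)))\{a,b} + (0 + 0)) :: —c→ n2
  n2 = (rec X. b.c.(X\{a,b} + (0 + 0)))\{a,b} + (0 + 0) :: ∅
Executing a from P (initial set {m0}):
  after a @ step 1: {m1}
  P completes σ.
Executing a from Q (initial set {n0}):
  after a @ step 1: no successor for Q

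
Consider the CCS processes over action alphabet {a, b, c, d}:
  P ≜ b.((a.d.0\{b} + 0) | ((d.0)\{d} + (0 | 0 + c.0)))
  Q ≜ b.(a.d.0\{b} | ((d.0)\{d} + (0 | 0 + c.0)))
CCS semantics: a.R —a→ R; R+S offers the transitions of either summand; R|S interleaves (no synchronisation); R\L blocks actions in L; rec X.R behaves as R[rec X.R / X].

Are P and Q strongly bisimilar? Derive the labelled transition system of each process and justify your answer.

LTS(P): 7 reachable states
  p0 = b.((a.d.0\{b} + 0) | ((d.0)\{d} + (0 | 0 + c.0))) ⊢ -b-> p1
  p1 = (a.d.0\{b} + 0) | ((d.0)\{d} + (0 | 0 + c.0)) ⊢ -a-> p2, -c-> p3
  p2 = d.0\{b} | ((d.0)\{d} + (0 | 0 + c.0)) ⊢ -c-> p4, -d-> p5
  p3 = (a.d.0\{b} + 0) | 0 ⊢ -a-> p4
  p4 = d.0\{b} | 0 ⊢ -d-> p6
  p5 = 0\{b} | ((d.0)\{d} + (0 | 0 + c.0)) ⊢ -c-> p6
  p6 = 0\{b} | 0 ⊢ (no moves)
LTS(Q): 7 reachable states
  q0 = b.(a.d.0\{b} | ((d.0)\{d} + (0 | 0 + c.0))) ⊢ -b-> q1
  q1 = a.d.0\{b} | ((d.0)\{d} + (0 | 0 + c.0)) ⊢ -a-> q2, -c-> q3
  q2 = d.0\{b} | ((d.0)\{d} + (0 | 0 + c.0)) ⊢ -c-> q4, -d-> q5
  q3 = a.d.0\{b} | 0 ⊢ -a-> q4
  q4 = d.0\{b} | 0 ⊢ -d-> q6
  q5 = 0\{b} | ((d.0)\{d} + (0 | 0 + c.0)) ⊢ -c-> q6
  q6 = 0\{b} | 0 ⊢ (no moves)
Bisimilarity quotient blocks:
  B0 = {p0, q0}
  B1 = {p1, q1}
  B2 = {p2, q2}
  B3 = {p5, q5}
  B4 = {p6, q6}
  B5 = {p4, q4}
  B6 = {p3, q3}
p0 ∈ B0, q0 ∈ B0 → same block

YES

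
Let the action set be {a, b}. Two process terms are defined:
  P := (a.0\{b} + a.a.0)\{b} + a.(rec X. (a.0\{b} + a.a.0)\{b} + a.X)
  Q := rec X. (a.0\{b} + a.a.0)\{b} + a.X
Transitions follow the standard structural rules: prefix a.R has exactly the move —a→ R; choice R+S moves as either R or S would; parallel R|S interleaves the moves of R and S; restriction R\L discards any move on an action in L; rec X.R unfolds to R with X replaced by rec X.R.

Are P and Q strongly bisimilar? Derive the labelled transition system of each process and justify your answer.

YES

Reachable graph of P (5 states):
  s0 = (a.0\{b} + a.a.0)\{b} + a.(rec X. (a.0\{b} + a.a.0)\{b} + a.X) ⊢ ··a··> s1, ··a··> s2, ··a··> s3
  s1 = (a.0)\{b} ⊢ ··a··> s4
  s2 = 0\{b}\{b} ⊢ stopped
  s3 = rec X. (a.0\{b} + a.a.0)\{b} + a.X ⊢ ··a··> s1, ··a··> s2, ··a··> s3
  s4 = 0\{b} ⊢ stopped
Reachable graph of Q (4 states):
  t0 = rec X. (a.0\{b} + a.a.0)\{b} + a.X ⊢ ··a··> t0, ··a··> t1, ··a··> t2
  t1 = (a.0)\{b} ⊢ ··a··> t3
  t2 = 0\{b}\{b} ⊢ stopped
  t3 = 0\{b} ⊢ stopped
Coarsest stable partition (strong bisimilarity classes):
  B0 = {s0, s3, t0}
  B1 = {s1, t1}
  B2 = {s2, s4, t2, t3}
s0 ∈ B0, t0 ∈ B0 → same block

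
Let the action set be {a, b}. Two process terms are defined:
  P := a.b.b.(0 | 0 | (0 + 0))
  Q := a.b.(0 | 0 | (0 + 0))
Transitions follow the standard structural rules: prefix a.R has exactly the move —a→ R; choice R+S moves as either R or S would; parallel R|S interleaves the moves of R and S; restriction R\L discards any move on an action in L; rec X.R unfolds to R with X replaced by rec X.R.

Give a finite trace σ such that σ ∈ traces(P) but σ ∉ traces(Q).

LTS(P): 4 reachable states
  p0 = a.b.b.(0 | 0 | (0 + 0)) | --a--▸ p1
  p1 = b.b.(0 | 0 | (0 + 0)) | --b--▸ p2
  p2 = b.(0 | 0 | (0 + 0)) | --b--▸ p3
  p3 = 0 | 0 | (0 + 0) | deadlocked
LTS(Q): 3 reachable states
  q0 = a.b.(0 | 0 | (0 + 0)) | --a--▸ q1
  q1 = b.(0 | 0 | (0 + 0)) | --b--▸ q2
  q2 = 0 | 0 | (0 + 0) | deadlocked
Trace ⟨abb⟩ through P, begin at {p0}:
  [1] a ⇒ {p1}
  [2] b ⇒ {p2}
  [3] b ⇒ {p3}
  ✓ P
Trace ⟨abb⟩ through Q, begin at {q0}:
  [1] a ⇒ {q1}
  [2] b ⇒ {q2}
  [3] b ⇒ ∅ (Q stuck)

abb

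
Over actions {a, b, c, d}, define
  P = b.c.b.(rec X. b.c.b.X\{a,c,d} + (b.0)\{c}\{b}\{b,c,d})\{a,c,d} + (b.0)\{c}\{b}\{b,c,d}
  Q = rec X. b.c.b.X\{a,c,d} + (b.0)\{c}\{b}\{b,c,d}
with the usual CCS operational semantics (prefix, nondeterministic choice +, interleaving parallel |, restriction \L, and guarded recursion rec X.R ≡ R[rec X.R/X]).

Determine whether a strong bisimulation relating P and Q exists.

YES

Reachable graph of P (5 states):
  s0 = b.c.b.(rec X. b.c.b.X\{a,c,d} + (b.0)\{c}\{b}\{b,c,d})\{a,c,d} + (b.0)\{c}\{b}\{b,c,d} → -b-> s1
  s1 = c.b.(rec X. b.c.b.X\{a,c,d} + (b.0)\{c}\{b}\{b,c,d})\{a,c,d} → -c-> s2
  s2 = b.(rec X. b.c.b.X\{a,c,d} + (b.0)\{c}\{b}\{b,c,d})\{a,c,d} → -b-> s3
  s3 = (rec X. b.c.b.X\{a,c,d} + (b.0)\{c}\{b}\{b,c,d})\{a,c,d} → -b-> s4
  s4 = (c.b.(rec X. b.c.b.X\{a,c,d} + (b.0)\{c}\{b}\{b,c,d})\{a,c,d})\{a,c,d} → deadlocked
Reachable graph of Q (5 states):
  t0 = rec X. b.c.b.X\{a,c,d} + (b.0)\{c}\{b}\{b,c,d} → -b-> t1
  t1 = c.b.(rec X. b.c.b.X\{a,c,d} + (b.0)\{c}\{b}\{b,c,d})\{a,c,d} → -c-> t2
  t2 = b.(rec X. b.c.b.X\{a,c,d} + (b.0)\{c}\{b}\{b,c,d})\{a,c,d} → -b-> t3
  t3 = (rec X. b.c.b.X\{a,c,d} + (b.0)\{c}\{b}\{b,c,d})\{a,c,d} → -b-> t4
  t4 = (c.b.(rec X. b.c.b.X\{a,c,d} + (b.0)\{c}\{b}\{b,c,d})\{a,c,d})\{a,c,d} → deadlocked
Partition-refinement fixed point:
  B0 = {s0, t0}
  B1 = {s1, t1}
  B2 = {s2, t2}
  B3 = {s3, t3}
  B4 = {s4, t4}
s0 ∈ B0, t0 ∈ B0 → same block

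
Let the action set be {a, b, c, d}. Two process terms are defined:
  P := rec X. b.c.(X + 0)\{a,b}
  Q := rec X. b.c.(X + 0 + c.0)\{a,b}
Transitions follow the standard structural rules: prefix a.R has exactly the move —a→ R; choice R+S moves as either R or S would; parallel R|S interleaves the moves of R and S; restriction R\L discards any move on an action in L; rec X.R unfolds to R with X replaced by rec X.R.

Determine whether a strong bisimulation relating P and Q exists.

NO

LTS(P): 3 reachable states
  p0 = rec X. b.c.(X + 0)\{a,b} ⊢ —b→ p1
  p1 = c.((rec X. b.c.(X + 0)\{a,b}) + 0)\{a,b} ⊢ —c→ p2
  p2 = ((rec X. b.c.(X + 0)\{a,b}) + 0)\{a,b} ⊢ ·
LTS(Q): 4 reachable states
  q0 = rec X. b.c.(X + 0 + c.0)\{a,b} ⊢ —b→ q1
  q1 = c.((rec X. b.c.(X + 0 + c.0)\{a,b}) + 0 + c.0)\{a,b} ⊢ —c→ q2
  q2 = ((rec X. b.c.(X + 0 + c.0)\{a,b}) + 0 + c.0)\{a,b} ⊢ —c→ q3
  q3 = 0\{a,b} ⊢ ·
Bisimilarity quotient blocks:
  B0 = {p0}
  B1 = {p1, q2}
  B2 = {p2, q3}
  B3 = {q0}
  B4 = {q1}
p0 ∈ B0, q0 ∈ B3 → different blocks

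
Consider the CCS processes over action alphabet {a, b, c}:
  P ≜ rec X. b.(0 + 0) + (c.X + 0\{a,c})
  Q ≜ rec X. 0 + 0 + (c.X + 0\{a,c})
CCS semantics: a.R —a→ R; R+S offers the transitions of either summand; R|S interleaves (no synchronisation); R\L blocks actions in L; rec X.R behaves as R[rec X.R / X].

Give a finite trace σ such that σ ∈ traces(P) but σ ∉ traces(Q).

P's transition system — 2 states:
  m0 = rec X. b.(0 + 0) + (c.X + 0\{a,c}) :: --b--▸ m1, --c--▸ m0
  m1 = 0 + 0 :: deadlocked
Q's transition system — 1 states:
  n0 = rec X. 0 + 0 + (c.X + 0\{a,c}) :: --c--▸ n0
Run σ = ⟨b⟩ on P: start {m0}
  after b @ step 1: {m1}
  — P admits the full trace.
Run σ = ⟨b⟩ on Q: start {n0}
  after b @ step 1: no successor for Q

b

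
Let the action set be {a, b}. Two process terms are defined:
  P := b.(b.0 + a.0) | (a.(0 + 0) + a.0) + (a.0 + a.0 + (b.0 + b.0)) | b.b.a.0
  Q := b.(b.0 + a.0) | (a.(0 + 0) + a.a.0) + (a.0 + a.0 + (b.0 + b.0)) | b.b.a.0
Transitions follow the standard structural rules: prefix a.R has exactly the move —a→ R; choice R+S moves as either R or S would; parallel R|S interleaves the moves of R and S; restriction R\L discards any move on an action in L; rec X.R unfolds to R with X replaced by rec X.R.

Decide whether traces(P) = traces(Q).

traces(P) ≠ traces(Q) — witness ⟨aa⟩

LTS(P): 15 reachable states
  u0 = b.(b.0 + a.0) | (a.(0 + 0) + a.0) + (a.0 + a.0 + (b.0 + b.0)) | b.b.a.0 ⊢ ··a··> u1, ··a··> u2, ··a··> u3, ··b··> u1, ··b··> u4, ··b··> u5
  u1 = 0 | b.b.a.0 ⊢ ··b··> u6
  u2 = b.(b.0 + a.0) | (0 + 0) ⊢ ··b··> u7
  u3 = b.(b.0 + a.0) | 0 ⊢ ··b··> u8
  u4 = (a.0 + a.0 + (b.0 + b.0)) | b.a.0 ⊢ ··a··> u6, ··b··> u6, ··b··> u9
  u5 = (b.0 + a.0) | (a.(0 + 0) + a.0) ⊢ ··a··> u10, ··a··> u7, ··a··> u8, ··b··> u10
  u6 = 0 | b.a.0 ⊢ ··b··> u11
  u7 = (b.0 + a.0) | (0 + 0) ⊢ ··a··> u12, ··b··> u12
  u8 = (b.0 + a.0) | 0 ⊢ ··a··> u13, ··b··> u13
  u9 = (a.0 + a.0 + (b.0 + b.0)) | a.0 ⊢ ··a··> u11, ··a··> u14, ··b··> u11
  u10 = 0 | (a.(0 + 0) + a.0) ⊢ ··a··> u12, ··a··> u13
  u11 = 0 | a.0 ⊢ ··a··> u13
  u12 = 0 | (0 + 0) ⊢ stopped
  u13 = 0 | 0 ⊢ stopped
  u14 = (a.0 + a.0 + (b.0 + b.0)) | 0 ⊢ ··a··> u13, ··b··> u13
LTS(Q): 17 reachable states
  v0 = b.(b.0 + a.0) | (a.(0 + 0) + a.a.0) + (a.0 + a.0 + (b.0 + b.0)) | b.b.a.0 ⊢ ··a··> v1, ··a··> v2, ··a··> v3, ··b··> v1, ··b··> v4, ··b··> v5
  v1 = 0 | b.b.a.0 ⊢ ··b··> v6
  v2 = b.(b.0 + a.0) | (0 + 0) ⊢ ··b··> v7
  v3 = b.(b.0 + a.0) | a.0 ⊢ ··a··> v8, ··b··> v9
  v4 = (a.0 + a.0 + (b.0 + b.0)) | b.a.0 ⊢ ··a··> v6, ··b··> v10, ··b··> v6
  v5 = (b.0 + a.0) | (a.(0 + 0) + a.a.0) ⊢ ··a··> v11, ··a··> v7, ··a··> v9, ··b··> v11
  v6 = 0 | b.a.0 ⊢ ··b··> v12
  v7 = (b.0 + a.0) | (0 + 0) ⊢ ··a··> v13, ··b··> v13
  v8 = b.(b.0 + a.0) | 0 ⊢ ··b··> v14
  v9 = (b.0 + a.0) | a.0 ⊢ ··a··> v12, ··a··> v14, ··b··> v12
  v10 = (a.0 + a.0 + (b.0 + b.0)) | a.0 ⊢ ··a··> v12, ··a··> v15, ··b··> v12
  v11 = 0 | (a.(0 + 0) + a.a.0) ⊢ ··a··> v12, ··a··> v13
  v12 = 0 | a.0 ⊢ ··a··> v16
  v13 = 0 | (0 + 0) ⊢ stopped
  v14 = (b.0 + a.0) | 0 ⊢ ··a··> v16, ··b··> v16
  v15 = (a.0 + a.0 + (b.0 + b.0)) | 0 ⊢ ··a··> v16, ··b··> v16
  v16 = 0 | 0 ⊢ stopped
Executing aa from Q (initial set {v0}):
  step 1 (a): {v1, v2, v3}
  step 2 (a): {v8}
  ✓ Q
Executing aa from P (initial set {u0}):
  step 1 (a): {u1, u2, u3}
  step 2 (a): ∅  — P cannot continue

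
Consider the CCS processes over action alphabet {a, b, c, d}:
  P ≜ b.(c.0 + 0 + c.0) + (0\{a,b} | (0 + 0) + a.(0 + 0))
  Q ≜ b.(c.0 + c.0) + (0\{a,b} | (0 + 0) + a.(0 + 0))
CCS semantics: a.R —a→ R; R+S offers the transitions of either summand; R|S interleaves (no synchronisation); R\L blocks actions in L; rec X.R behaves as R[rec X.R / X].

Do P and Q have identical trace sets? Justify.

trace-equivalent

P's transition system — 4 states:
  m0 = b.(c.0 + 0 + c.0) + (0\{a,b} | (0 + 0) + a.(0 + 0)) | =a=> m1, =b=> m2
  m1 = 0 + 0 | (no moves)
  m2 = c.0 + 0 + c.0 | =c=> m3
  m3 = 0 | (no moves)
Q's transition system — 4 states:
  n0 = b.(c.0 + c.0) + (0\{a,b} | (0 + 0) + a.(0 + 0)) | =a=> n1, =b=> n2
  n1 = 0 + 0 | (no moves)
  n2 = c.0 + c.0 | =c=> n3
  n3 = 0 | (no moves)
Coarsest stable partition (strong bisimilarity classes):
  B0 = {m0, n0}
  B1 = {m1, m3, n1, n3}
  B2 = {m2, n2}
m0 ∈ B0, n0 ∈ B0 → same block
Bisimilar ⇒ trace-equivalent.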